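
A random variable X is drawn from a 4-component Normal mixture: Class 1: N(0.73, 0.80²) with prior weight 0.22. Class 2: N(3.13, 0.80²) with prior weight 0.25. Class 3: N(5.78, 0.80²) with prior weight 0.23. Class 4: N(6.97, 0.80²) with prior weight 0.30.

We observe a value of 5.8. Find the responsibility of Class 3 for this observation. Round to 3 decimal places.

0.689

P(component k | x) = π_k·f_k(x) / marginal(x), where marginal(x) = Σ_j π_j·f_j(x).
Normal densities:
  p_1 = 9.46975e-10
  p_2 = 0.00190124
  p_3 = 0.498522
  p_4 = 0.171144
Weight by the priors:
  π_1·p_1 = 0.22 × 9.46975e-10 = 2.08335e-10
  π_2·p_2 = 0.25 × 0.00190124 = 0.00047531
  π_3·p_3 = 0.23 × 0.498522 = 0.11466
  π_4·p_4 = 0.30 × 0.171144 = 0.0513433
Evidence: 2.08335e-10 + 0.00047531 + 0.11466 + 0.0513433 = 0.166479
P(Class 3 | the observation) = 0.11466 / 0.166479 ≈ 0.689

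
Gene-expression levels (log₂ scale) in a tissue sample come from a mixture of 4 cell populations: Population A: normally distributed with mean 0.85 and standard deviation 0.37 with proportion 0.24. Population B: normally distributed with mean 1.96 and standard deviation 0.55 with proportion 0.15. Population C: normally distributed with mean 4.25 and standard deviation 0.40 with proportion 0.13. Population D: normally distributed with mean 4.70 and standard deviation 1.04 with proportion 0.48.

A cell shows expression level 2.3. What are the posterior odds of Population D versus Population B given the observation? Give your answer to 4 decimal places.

0.1429

The posterior odds equal the prior odds times the likelihood ratio: (π_i/π_j)·(f_i(x)/f_j(x)).
Normal densities:
  L_A = 0.000498629
  L_B = 0.59919
  L_C = 6.88986e-06
  L_D = 0.0267591
0.0128444 / 0.0898786 ≈ 0.1429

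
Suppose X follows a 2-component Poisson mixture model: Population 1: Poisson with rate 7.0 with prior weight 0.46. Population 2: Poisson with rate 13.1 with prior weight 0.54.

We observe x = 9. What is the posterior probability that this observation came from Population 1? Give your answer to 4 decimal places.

P(component k | x) = π_k·f_k(x) / marginal(x), where marginal(x) = Σ_j π_j·f_j(x).
Poisson probabilities:
  f_1 = 0.101405
  f_2 = 0.0640355
Weight by the priors:
  π_1·f_1 = 0.46 × 0.101405 = 0.0466461
  π_2·f_2 = 0.54 × 0.0640355 = 0.0345792
Denominator: 0.0466461 + 0.0345792 = 0.0812253
P(Population 1 | x) ≈ 0.5743

0.5743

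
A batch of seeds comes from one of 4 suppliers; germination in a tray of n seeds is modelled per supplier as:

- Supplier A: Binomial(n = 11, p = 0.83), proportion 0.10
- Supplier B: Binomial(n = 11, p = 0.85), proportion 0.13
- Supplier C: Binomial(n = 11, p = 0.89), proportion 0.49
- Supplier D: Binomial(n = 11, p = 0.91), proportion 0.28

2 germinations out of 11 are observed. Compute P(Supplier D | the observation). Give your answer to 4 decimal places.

0.0070

P(component k | x) = π_k·f_k(x) / marginal(x), where marginal(x) = Σ_j π_j·f_j(x).
Evaluate each component's likelihood at the observed value:
  p_A = C(11,2)·0.83^2·0.17^9 = 55·0.6889·1.18588e-07 = 4.49324e-06
  p_B = C(11,2)·0.85^2·0.15^9 = 55·0.7225·3.84434e-08 = 1.52764e-06
  p_C = C(11,2)·0.89^2·0.11^9 = 55·0.7921·2.35795e-09 = 1.02725e-07
  p_D = C(11,2)·0.91^2·0.09^9 = 55·0.8281·3.8742e-10 = 1.76453e-08
Unnormalised posteriors:
  π_A·p_A = 0.10 × 4.49324e-06 = 4.49324e-07
  π_B·p_B = 0.13 × 1.52764e-06 = 1.98594e-07
  π_C·p_C = 0.49 × 1.02725e-07 = 5.03353e-08
  π_D·p_D = 0.28 × 1.76453e-08 = 4.94067e-09
Denominator: 4.49324e-07 + 1.98594e-07 + 5.03353e-08 + 4.94067e-09 = 7.03193e-07
Responsibility of Supplier D: 4.94067e-09 / 7.03193e-07 ≈ 0.0070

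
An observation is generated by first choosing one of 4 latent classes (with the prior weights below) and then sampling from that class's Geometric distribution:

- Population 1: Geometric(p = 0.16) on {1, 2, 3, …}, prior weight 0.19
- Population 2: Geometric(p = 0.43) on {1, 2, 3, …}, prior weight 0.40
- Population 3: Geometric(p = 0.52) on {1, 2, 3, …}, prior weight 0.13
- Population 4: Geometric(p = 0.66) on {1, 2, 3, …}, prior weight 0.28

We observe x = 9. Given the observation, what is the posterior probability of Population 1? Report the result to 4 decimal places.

0.7788

P(component k | x) = π_k·f_k(x) / marginal(x), where marginal(x) = Σ_j π_j·f_j(x).
Geometric probabilities:
  p_1 = 0.16·(1−0.16)^8 = 0.16·0.247876 = 0.0396601
  p_2 = 0.43·(1−0.43)^8 = 0.43·0.0111429 = 0.00479145
  p_3 = 0.52·(1−0.52)^8 = 0.52·0.00281793 = 0.00146532
  p_4 = 0.66·(1−0.66)^8 = 0.66·0.000178579 = 0.000117862
Multiply by the mixture weights:
  π_1·p_1 = 0.19 × 0.0396601 = 0.00753543
  π_2·p_2 = 0.40 × 0.00479145 = 0.00191658
  π_3·p_3 = 0.13 × 0.00146532 = 0.000190492
  π_4·p_4 = 0.28 × 0.000117862 = 3.30015e-05
Denominator: 0.00753543 + 0.00191658 + 0.000190492 + 3.30015e-05 = 0.0096755
P(Population 1 | data) ≈ 0.7788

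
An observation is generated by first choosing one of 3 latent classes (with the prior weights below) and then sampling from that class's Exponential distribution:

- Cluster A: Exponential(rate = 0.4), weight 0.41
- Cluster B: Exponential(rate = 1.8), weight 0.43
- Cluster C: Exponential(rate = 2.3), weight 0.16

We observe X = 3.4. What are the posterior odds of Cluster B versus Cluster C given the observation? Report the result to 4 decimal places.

Only the two components matter; the odds are (π_i f_i(x)) / (π_j f_j(x)).
Exponential densities:
  L_A = 0.4·e^(−0.4·3.4) = 0.4·e^(−1.3600) = 0.102664
  L_B = 1.8·e^(−1.8·3.4) = 1.8·e^(−6.1200) = 0.00395722
  L_C = 2.3·e^(−2.3·3.4) = 2.3·e^(−7.8200) = 0.00092373
0.0017016 / 0.000147797 ≈ 11.5131

11.5131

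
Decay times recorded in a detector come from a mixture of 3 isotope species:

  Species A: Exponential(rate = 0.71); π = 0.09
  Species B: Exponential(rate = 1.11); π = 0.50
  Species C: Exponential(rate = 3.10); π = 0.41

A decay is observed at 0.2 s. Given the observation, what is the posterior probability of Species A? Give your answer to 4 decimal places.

0.0468

P(component k | x) = P(Z=k)·f_k(x) / marginal(x), where marginal(x) = Σ_j P(Z=j)·f_j(x).
Component likelihoods at x = 0.2 s:
  p_A = 0.71·e^(−0.71·0.2) = 0.71·e^(−0.1420) = 0.616011
  p_B = 1.11·e^(−1.11·0.2) = 1.11·e^(−0.2220) = 0.889016
  p_C = 3.10·e^(−3.10·0.2) = 3.10·e^(−0.6200) = 1.66763
Multiply by the mixture weights:
  P(Z=A)·p_A = 0.09 × 0.616011 = 0.055441
  P(Z=B)·p_B = 0.50 × 0.889016 = 0.444508
  P(Z=C)·p_C = 0.41 × 1.66763 = 0.683727
Evidence: 0.055441 + 0.444508 + 0.683727 = 1.18368
P(Species A | x) = 0.055441 / 1.18368 ≈ 0.0468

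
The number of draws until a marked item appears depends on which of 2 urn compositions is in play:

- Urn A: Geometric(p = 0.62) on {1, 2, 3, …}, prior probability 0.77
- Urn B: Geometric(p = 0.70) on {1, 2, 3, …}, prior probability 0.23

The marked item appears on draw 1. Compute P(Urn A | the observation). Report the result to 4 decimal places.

0.7478

The responsibility of component k is w_k f_k(x) divided by Σ_j w_j f_j(x).
Evaluate each component's likelihood at the observed value:
  p_A = 0.62·(1−0.62)^0 = 0.62·1 = 0.62
  p_B = 0.70·(1−0.70)^0 = 0.70·1 = 0.7
Unnormalised posteriors:
  w_A·p_A = 0.77 × 0.62 = 0.4774
  w_B·p_B = 0.23 × 0.7 = 0.161
Denominator: 0.4774 + 0.161 = 0.6384
P(Urn A | 1) ≈ 0.7478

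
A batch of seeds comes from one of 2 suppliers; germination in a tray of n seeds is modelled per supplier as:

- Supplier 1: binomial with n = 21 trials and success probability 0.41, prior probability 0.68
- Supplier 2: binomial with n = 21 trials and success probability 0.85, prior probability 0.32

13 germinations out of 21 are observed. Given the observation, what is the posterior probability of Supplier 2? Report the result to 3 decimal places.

By Bayes' theorem, P(k | x) = π_k f_k(x) / Σ_j π_j f_j(x).
Evaluate each component's likelihood at the observed value:
  p_1 = C(21,13)·0.41^13·0.59^8 = 203490·9.25103e-06·0.014683 = 0.0276407
  p_2 = C(21,13)·0.85^13·0.15^8 = 203490·0.120905·2.56289e-07 = 0.00630549
Multiply by the mixture weights:
  π_1·p_1 = 0.68 × 0.0276407 = 0.0187957
  π_2·p_2 = 0.32 × 0.00630549 = 0.00201776
Marginal: 0.0187957 + 0.00201776 = 0.0208134
So the posterior for Supplier 2 is 0.00201776 / 0.0208134 ≈ 0.097.

0.097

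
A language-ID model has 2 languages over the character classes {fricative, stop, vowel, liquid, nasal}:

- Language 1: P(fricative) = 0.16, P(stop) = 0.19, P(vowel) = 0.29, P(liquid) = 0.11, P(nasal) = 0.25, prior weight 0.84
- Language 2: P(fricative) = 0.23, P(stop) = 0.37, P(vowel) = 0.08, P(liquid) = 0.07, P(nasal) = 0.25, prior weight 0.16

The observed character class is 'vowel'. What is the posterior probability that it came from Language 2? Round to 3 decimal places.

0.050

The responsibility of component k is π_k f_k(x) divided by Σ_j π_j f_j(x).
Evaluate each component's likelihood at the observed value:
  L_1 = 0.29
  L_2 = 0.08
Unnormalised posteriors:
  π_1·L_1 = 0.84 × 0.29 = 0.2436
  π_2·L_2 = 0.16 × 0.08 = 0.0128
Marginal: 0.2436 + 0.0128 = 0.2564
P(Language 2 | 'vowel') = 0.0128 / 0.2564 ≈ 0.050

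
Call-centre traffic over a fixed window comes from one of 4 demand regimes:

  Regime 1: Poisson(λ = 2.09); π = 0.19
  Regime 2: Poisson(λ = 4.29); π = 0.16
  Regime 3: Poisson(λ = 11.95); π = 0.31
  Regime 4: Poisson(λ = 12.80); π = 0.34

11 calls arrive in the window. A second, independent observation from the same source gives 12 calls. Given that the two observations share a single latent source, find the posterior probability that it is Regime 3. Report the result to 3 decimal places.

P(component k | x) = π_k·f_k(x) / marginal(x), where marginal(x) = Σ_j π_j·f_j(x).
Since both observations come from the same component, the likelihood for component k is f_k(x₁)·f_k(x₂).
  p_1 = [1.02986e-05] × [1.79367e-06] = 1.84723e-11
  p_2 = [0.00310993] × [0.0011118] = 3.45763e-06
  p_3 = [0.114834] × [0.114356] = 0.013132
  p_4 = [0.104516] × [0.111484] = 0.0116519
Prior × likelihood for each component:
  π_1·p_1 = 0.19 × 1.84723e-11 = 3.50974e-12
  π_2·p_2 = 0.16 × 3.45763e-06 = 5.53221e-07
  π_3·p_3 = 0.31 × 0.013132 = 0.00407092
  π_4·p_4 = 0.34 × 0.0116519 = 0.00396166
Normaliser: 3.50974e-12 + 5.53221e-07 + 0.00407092 + 0.00396166 = 0.00803313
P(Regime 3 | data) = 0.00407092 / 0.00803313 ≈ 0.507

0.507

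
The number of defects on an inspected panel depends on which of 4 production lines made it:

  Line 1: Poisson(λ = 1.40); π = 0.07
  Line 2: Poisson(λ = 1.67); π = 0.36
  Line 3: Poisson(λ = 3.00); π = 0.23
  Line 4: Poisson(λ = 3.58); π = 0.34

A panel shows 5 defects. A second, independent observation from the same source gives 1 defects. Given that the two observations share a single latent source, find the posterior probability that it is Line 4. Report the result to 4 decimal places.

0.4343

By Bayes' theorem, P(k | x) = π_k f_k(x) / Σ_j π_j f_j(x).
Since both observations come from the same component, the likelihood for component k is f_k(x₁)·f_k(x₂).
  f_1 = [e^(−1.40)·1.40^5/5! = 0.0110521] × [0.345236] = 0.0038156
  f_2 = [e^(−1.67)·1.67^5/5! = 0.0203765] × [0.314373] = 0.00640581
  f_3 = [e^(−3.00)·3.00^5/5! = 0.100819] × [0.149361] = 0.0150584
  f_4 = [e^(−3.58)·3.58^5/5! = 0.136603] × [0.099795] = 0.0136323
Weight by the priors:
  π_1·f_1 = 0.07 × 0.0038156 = 0.000267092
  π_2·f_2 = 0.36 × 0.00640581 = 0.00230609
  π_3·f_3 = 0.23 × 0.0150584 = 0.00346344
  π_4·f_4 = 0.34 × 0.0136323 = 0.00463497
Denominator: 0.000267092 + 0.00230609 + 0.00346344 + 0.00463497 = 0.0106716
So the posterior for Line 4 is 0.00463497 / 0.0106716 ≈ 0.4343.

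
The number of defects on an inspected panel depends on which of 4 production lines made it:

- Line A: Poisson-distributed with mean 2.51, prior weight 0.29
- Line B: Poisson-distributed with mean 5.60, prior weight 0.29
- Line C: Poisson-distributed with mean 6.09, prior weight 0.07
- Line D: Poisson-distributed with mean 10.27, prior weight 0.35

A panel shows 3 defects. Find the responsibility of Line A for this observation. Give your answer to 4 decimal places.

P(component k | x) = π_k·f_k(x) / marginal(x), where marginal(x) = Σ_j π_j·f_j(x).
Poisson probabilities:
  p_A = 0.214186
  p_B = 0.108234
  p_C = 0.08528
  p_D = 0.00625685
Weight by the priors:
  π_A·p_A = 0.29 × 0.214186 = 0.0621139
  π_B·p_B = 0.29 × 0.108234 = 0.0313879
  π_C·p_C = 0.07 × 0.08528 = 0.0059696
  π_D·p_D = 0.35 × 0.00625685 = 0.0021899
Sum: 0.0621139 + 0.0313879 + 0.0059696 + 0.0021899 = 0.101661
P(Line A | the observation) ≈ 0.6110

0.6110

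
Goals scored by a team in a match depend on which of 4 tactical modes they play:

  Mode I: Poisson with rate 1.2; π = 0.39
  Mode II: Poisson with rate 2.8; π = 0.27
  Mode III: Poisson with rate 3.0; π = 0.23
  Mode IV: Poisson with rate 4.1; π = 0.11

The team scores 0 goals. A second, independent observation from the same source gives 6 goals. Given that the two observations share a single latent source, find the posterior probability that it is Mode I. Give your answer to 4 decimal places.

0.0922

Posterior ∝ prior × likelihood, so P(k | x) ∝ π_k f_k(x); normalise over all components.
Since both observations come from the same component, the likelihood for component k is f_k(x₁)·f_k(x₂).
  p_I = [0.301194] × [0.00124911] = 0.000376225
  p_II = [0.0608101] × [0.0406997] = 0.00247495
  p_III = [0.0497871] × [0.0504094] = 0.00250974
  p_IV = [0.0165727] × [0.109336] = 0.00181199
Prior × likelihood for each component:
  π_I·p_I = 0.39 × 0.000376225 = 0.000146728
  π_II·p_II = 0.27 × 0.00247495 = 0.000668237
  π_III·p_III = 0.23 × 0.00250974 = 0.000577239
  π_IV·p_IV = 0.11 × 0.00181199 = 0.000199319
Denominator: 0.000146728 + 0.000668237 + 0.000577239 + 0.000199319 = 0.00159152
So the posterior for Mode I is 0.000146728 / 0.00159152 ≈ 0.0922.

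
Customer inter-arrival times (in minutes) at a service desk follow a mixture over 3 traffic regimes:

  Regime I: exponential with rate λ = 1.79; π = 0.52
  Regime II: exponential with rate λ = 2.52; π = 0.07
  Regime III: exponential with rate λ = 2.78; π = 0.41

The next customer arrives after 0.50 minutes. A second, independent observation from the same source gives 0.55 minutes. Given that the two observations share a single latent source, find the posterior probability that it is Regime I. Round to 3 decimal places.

By Bayes' theorem, P(k | x) = π_k f_k(x) / Σ_j π_j f_j(x).
Since both observations come from the same component, the likelihood for component k is f_k(x₁)·f_k(x₂).
  L_I = [0.731408] × [0.668791] = 0.489158
  L_II = [0.714808] × [0.630185] = 0.450462
  L_III = [0.692429] × [0.602571] = 0.417238
Weight by the priors:
  π_I·L_I = 0.52 × 0.489158 = 0.254362
  π_II·L_II = 0.07 × 0.450462 = 0.0315323
  π_III·L_III = 0.41 × 0.417238 = 0.171068
Evidence: 0.254362 + 0.0315323 + 0.171068 = 0.456962
So the posterior for Regime I is 0.254362 / 0.456962 ≈ 0.557.

0.557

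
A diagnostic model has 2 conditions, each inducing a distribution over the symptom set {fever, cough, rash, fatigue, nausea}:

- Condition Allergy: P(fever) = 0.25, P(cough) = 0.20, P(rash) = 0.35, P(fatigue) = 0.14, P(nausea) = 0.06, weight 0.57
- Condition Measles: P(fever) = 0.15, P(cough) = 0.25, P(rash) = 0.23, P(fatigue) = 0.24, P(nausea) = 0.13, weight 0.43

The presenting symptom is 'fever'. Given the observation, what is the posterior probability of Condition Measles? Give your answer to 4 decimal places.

0.3116

P(component k | x) = π_k·f_k(x) / marginal(x), where marginal(x) = Σ_j π_j·f_j(x).
Categorical probabilities:
  p_Allergy = P(fever | comp) = 0.25
  p_Measles = P(fever | comp) = 0.15
Multiply by the mixture weights:
  π_Allergy·p_Allergy = 0.57 × 0.25 = 0.1425
  π_Measles·p_Measles = 0.43 × 0.15 = 0.0645
Normaliser: 0.1425 + 0.0645 = 0.207
Responsibility of Condition Measles: 0.0645 / 0.207 ≈ 0.3116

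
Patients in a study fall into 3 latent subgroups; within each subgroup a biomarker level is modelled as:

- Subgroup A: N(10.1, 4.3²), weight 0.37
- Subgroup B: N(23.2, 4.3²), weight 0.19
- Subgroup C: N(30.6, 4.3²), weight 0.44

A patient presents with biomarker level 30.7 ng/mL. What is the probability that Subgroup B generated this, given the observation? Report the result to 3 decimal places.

0.086

The responsibility of component k is π_k f_k(x) divided by Σ_j π_j f_j(x).
Component likelihoods at x = 30.7 ng/mL:
  L_A = (1/(4.3·√(2π)))·exp(−(30.7−10.1)²/(2·4.3²)) = 0.092777·exp(-11.47539) = 9.63257e-07
  L_B = (1/(4.3·√(2π)))·exp(−(30.7−23.2)²/(2·4.3²)) = 0.092777·exp(-1.52109) = 0.0202693
  L_C = (1/(4.3·√(2π)))·exp(−(30.7−30.6)²/(2·4.3²)) = 0.092777·exp(-0.00027) = 0.0927522
Unnormalised posteriors:
  π_A·L_A = 0.37 × 9.63257e-07 = 3.56405e-07
  π_B·L_B = 0.19 × 0.0202693 = 0.00385117
  π_C·L_C = 0.44 × 0.0927522 = 0.040811
Evidence: 3.56405e-07 + 0.00385117 + 0.040811 = 0.0446625
P(Subgroup B | data) ≈ 0.086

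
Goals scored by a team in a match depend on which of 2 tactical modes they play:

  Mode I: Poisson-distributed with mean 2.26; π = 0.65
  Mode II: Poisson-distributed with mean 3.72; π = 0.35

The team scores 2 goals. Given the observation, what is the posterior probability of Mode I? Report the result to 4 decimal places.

By Bayes' theorem, P(k | x) = P(Z=k) f_k(x) / Σ_j P(Z=j) f_j(x).
Poisson probabilities:
  f_I = e^(−2.26)·2.26^2/2! = 0.26649
  f_II = e^(−3.72)·3.72^2/2! = 0.16768
Prior × likelihood for each component:
  P(Z=I)·f_I = 0.65 × 0.26649 = 0.173219
  P(Z=II)·f_II = 0.35 × 0.16768 = 0.0586879
Marginal: 0.173219 + 0.0586879 = 0.231907
So the posterior for Mode I is 0.173219 / 0.231907 ≈ 0.7469.

0.7469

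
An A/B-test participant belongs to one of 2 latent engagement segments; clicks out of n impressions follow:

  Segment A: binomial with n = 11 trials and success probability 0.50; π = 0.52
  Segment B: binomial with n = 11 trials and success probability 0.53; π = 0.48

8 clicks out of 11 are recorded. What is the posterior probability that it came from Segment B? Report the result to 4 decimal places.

0.5500

Apply Bayes' rule: the posterior for each component is proportional to its prior times its likelihood at x.
Component likelihoods at x = 8 clicks out of 11:
  L_A = C(11,8)·0.50^8·0.50^3 = 165·0.00390625·0.125 = 0.0805664
  L_B = C(11,8)·0.53^8·0.47^3 = 165·0.00622597·0.103823 = 0.106656
Unnormalised posteriors:
  P(Z=A)·L_A = 0.52 × 0.0805664 = 0.0418945
  P(Z=B)·L_B = 0.48 × 0.106656 = 0.0511948
Sum: 0.0418945 + 0.0511948 = 0.0930893
P(Segment B | the observation) = 0.0511948 / 0.0930893 ≈ 0.5500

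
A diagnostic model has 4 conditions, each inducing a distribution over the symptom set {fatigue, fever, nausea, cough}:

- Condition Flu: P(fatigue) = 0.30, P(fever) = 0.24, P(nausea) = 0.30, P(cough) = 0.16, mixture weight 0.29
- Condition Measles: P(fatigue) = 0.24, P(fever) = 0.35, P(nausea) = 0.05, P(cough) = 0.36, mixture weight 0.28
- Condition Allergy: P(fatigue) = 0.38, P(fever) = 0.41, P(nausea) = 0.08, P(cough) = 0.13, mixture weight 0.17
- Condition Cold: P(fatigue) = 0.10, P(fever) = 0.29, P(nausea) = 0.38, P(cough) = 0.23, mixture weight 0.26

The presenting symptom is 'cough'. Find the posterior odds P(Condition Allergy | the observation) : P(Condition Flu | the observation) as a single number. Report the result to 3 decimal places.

Posterior odds = (w_i f_i(x)) / (w_j f_j(x)); the normalising sum cancels.
Component likelihoods at x = 'cough':
  p_Flu = 0.16
  p_Measles = 0.36
  p_Allergy = 0.13
  p_Cold = 0.23
Posterior odds = (w_Allergy·p_Allergy) / (w_Flu·p_Flu) = (0.17·0.13) / (0.29·0.16) = 0.0221 / 0.0464 ≈ 0.476

0.476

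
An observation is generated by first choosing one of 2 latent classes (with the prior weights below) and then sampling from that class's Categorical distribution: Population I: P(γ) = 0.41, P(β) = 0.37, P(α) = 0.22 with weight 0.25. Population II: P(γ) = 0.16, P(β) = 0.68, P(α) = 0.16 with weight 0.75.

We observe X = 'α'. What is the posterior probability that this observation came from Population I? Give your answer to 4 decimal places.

P(component k | x) = π_k·f_k(x) / marginal(x), where marginal(x) = Σ_j π_j·f_j(x).
Component likelihoods at x = 'α':
  f_I = 0.22
  f_II = 0.16
Weight by the priors:
  π_I·f_I = 0.25 × 0.22 = 0.055
  π_II·f_II = 0.75 × 0.16 = 0.12
Marginal: 0.055 + 0.12 = 0.175
Responsibility of Population I: 0.055 / 0.175 ≈ 0.3143

0.3143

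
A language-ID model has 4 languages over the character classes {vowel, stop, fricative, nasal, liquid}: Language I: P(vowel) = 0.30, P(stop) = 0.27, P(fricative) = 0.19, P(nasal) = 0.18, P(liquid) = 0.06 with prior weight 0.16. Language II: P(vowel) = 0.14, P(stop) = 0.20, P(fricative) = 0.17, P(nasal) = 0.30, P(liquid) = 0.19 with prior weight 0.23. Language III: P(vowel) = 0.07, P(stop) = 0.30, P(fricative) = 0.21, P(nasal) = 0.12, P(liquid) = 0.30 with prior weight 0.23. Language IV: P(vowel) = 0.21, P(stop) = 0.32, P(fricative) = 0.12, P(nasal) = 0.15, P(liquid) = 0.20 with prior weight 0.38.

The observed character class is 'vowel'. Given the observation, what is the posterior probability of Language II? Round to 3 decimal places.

0.183

Apply Bayes' rule: the posterior for each component is proportional to its prior times its likelihood at x.
Categorical probabilities:
  L_I = 0.3
  L_II = 0.14
  L_III = 0.07
  L_IV = 0.21
Unnormalised posteriors:
  π_I·L_I = 0.16 × 0.3 = 0.048
  π_II·L_II = 0.23 × 0.14 = 0.0322
  π_III·L_III = 0.23 × 0.07 = 0.0161
  π_IV·L_IV = 0.38 × 0.21 = 0.0798
Marginal: 0.048 + 0.0322 + 0.0161 + 0.0798 = 0.1761
Responsibility of Language II: 0.0322 / 0.1761 ≈ 0.183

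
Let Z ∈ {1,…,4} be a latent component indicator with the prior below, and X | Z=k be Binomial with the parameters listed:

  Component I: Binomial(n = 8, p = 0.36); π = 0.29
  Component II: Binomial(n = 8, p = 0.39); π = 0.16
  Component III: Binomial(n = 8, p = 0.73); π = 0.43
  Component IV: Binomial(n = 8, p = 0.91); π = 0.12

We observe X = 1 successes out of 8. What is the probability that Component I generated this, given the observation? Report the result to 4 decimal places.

Posterior ∝ prior × likelihood, so P(k | x) ∝ P(Z=k) f_k(x); normalise over all components.
Binomial probabilities:
  L_I = C(8,1)·0.36^1·0.64^7 = 8·0.36·0.0439805 = 0.126664
  L_II = C(8,1)·0.39^1·0.61^7 = 8·0.39·0.0314274 = 0.0980536
  L_III = C(8,1)·0.73^1·0.27^7 = 8·0.73·0.000104604 = 0.000610885
  L_IV = C(8,1)·0.91^1·0.09^7 = 8·0.91·4.78297e-08 = 3.482e-07
Weight by the priors:
  P(Z=I)·L_I = 0.29 × 0.126664 = 0.0367325
  P(Z=II)·L_II = 0.16 × 0.0980536 = 0.0156886
  P(Z=III)·L_III = 0.43 × 0.000610885 = 0.00026268
  P(Z=IV)·L_IV = 0.12 × 3.482e-07 = 4.1784e-08
Denominator: 0.0367325 + 0.0156886 + 0.00026268 + 4.1784e-08 = 0.0526838
P(Component I | 1 successes out of 8) = 0.0367325 / 0.0526838 ≈ 0.6972

0.6972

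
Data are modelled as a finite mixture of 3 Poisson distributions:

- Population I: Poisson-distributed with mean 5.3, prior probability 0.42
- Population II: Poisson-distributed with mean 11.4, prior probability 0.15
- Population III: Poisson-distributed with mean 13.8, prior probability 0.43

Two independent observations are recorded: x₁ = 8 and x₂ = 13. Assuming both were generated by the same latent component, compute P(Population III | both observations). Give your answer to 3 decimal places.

0.552

P(component k | x) = w_k·f_k(x) / marginal(x), where marginal(x) = Σ_j w_j·f_j(x).
Since both observations come from the same component, the likelihood for component k is f_k(x₁)·f_k(x₂).
  p_I = [e^(−5.3)·5.3^8/8! = 0.0770772] × [0.00208711] = 0.000160868
  p_II = [e^(−11.4)·11.4^8/8! = 0.0792066] × [0.0987474] = 0.00782144
  p_III = [e^(−13.8)·13.8^8/8! = 0.0331321] × [0.10737] = 0.0035574
Weight by the priors:
  w_I·p_I = 0.42 × 0.000160868 = 6.75648e-05
  w_II·p_II = 0.15 × 0.00782144 = 0.00117322
  w_III·p_III = 0.43 × 0.0035574 = 0.00152968
Evidence: 6.75648e-05 + 0.00117322 + 0.00152968 = 0.00277046
Responsibility of Population III: 0.00152968 / 0.00277046 ≈ 0.552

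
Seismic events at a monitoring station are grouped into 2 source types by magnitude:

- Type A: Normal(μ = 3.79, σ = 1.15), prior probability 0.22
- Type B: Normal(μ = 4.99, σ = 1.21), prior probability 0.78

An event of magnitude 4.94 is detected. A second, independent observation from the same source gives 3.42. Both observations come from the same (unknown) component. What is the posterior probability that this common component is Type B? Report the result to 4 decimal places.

Apply Bayes' rule: the posterior for each component is proportional to its prior times its likelihood at x.
Since both observations come from the same component, the likelihood for component k is f_k(x₁)·f_k(x₂).
  p_A = [0.210409] × [0.329408] = 0.0693105
  p_B = [0.329423] × [0.142084] = 0.0468056
Unnormalised posteriors:
  w_A·p_A = 0.22 × 0.0693105 = 0.0152483
  w_B·p_B = 0.78 × 0.0468056 = 0.0365084
Sum: 0.0152483 + 0.0365084 = 0.0517567
P(Type B | x₁, x₂) = 0.0365084 / 0.0517567 ≈ 0.7054

0.7054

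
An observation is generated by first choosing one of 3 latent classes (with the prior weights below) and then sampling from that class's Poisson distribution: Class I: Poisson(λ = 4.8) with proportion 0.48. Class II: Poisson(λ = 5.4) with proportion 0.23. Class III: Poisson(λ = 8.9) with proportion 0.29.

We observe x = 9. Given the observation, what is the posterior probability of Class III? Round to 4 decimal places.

0.5959

By Bayes' theorem, P(k | x) = w_k f_k(x) / Σ_j w_j f_j(x).
Poisson probabilities:
  p_I = 0.0306757
  p_II = 0.0485949
  p_III = 0.131682
Weight by the priors:
  w_I·p_I = 0.48 × 0.0306757 = 0.0147243
  w_II·p_II = 0.23 × 0.0485949 = 0.0111768
  w_III·p_III = 0.29 × 0.131682 = 0.0381878
Evidence: 0.0147243 + 0.0111768 + 0.0381878 = 0.0640889
So the posterior for Class III is 0.0381878 / 0.0640889 ≈ 0.5959.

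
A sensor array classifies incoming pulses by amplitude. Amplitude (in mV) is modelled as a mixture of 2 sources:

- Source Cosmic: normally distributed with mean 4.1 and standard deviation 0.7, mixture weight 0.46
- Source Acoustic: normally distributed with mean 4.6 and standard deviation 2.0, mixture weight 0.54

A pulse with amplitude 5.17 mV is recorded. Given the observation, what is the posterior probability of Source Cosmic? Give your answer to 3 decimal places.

Apply Bayes' rule: the posterior for each component is proportional to its prior times its likelihood at x.
Normal densities:
  L_Cosmic = 0.177191
  L_Acoustic = 0.191532
Prior × likelihood for each component:
  π_Cosmic·L_Cosmic = 0.46 × 0.177191 = 0.0815077
  π_Acoustic·L_Acoustic = 0.54 × 0.191532 = 0.103428
Sum: 0.0815077 + 0.103428 = 0.184935
Responsibility of Source Cosmic: 0.0815077 / 0.184935 ≈ 0.441

0.441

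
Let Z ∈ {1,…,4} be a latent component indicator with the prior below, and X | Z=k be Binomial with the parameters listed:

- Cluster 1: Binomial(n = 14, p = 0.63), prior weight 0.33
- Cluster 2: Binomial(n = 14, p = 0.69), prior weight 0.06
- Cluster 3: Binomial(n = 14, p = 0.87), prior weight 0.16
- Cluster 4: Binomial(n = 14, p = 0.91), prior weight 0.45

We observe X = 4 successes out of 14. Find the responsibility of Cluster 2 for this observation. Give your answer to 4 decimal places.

0.0427

By Bayes' theorem, P(k | x) = π_k f_k(x) / Σ_j π_j f_j(x).
Component likelihoods at x = 4 successes out of 14:
  f_1 = 0.00758252
  f_2 = 0.00185972
  f_3 = 7.90578e-07
  f_4 = 2.39345e-08
Multiply by the mixture weights:
  π_1·f_1 = 0.33 × 0.00758252 = 0.00250223
  π_2·f_2 = 0.06 × 0.00185972 = 0.000111583
  π_3·f_3 = 0.16 × 7.90578e-07 = 1.26492e-07
  π_4·f_4 = 0.45 × 2.39345e-08 = 1.07705e-08
Denominator: 0.00250223 + 0.000111583 + 1.26492e-07 + 1.07705e-08 = 0.00261395
So the posterior for Cluster 2 is 0.000111583 / 0.00261395 ≈ 0.0427.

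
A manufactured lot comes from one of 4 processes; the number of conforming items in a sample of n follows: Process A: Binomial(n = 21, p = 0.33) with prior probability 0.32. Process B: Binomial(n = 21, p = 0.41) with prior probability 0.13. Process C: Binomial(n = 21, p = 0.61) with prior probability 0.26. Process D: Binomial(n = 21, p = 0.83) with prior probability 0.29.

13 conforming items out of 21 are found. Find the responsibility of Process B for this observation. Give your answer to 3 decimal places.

0.066

P(component k | x) = π_k·f_k(x) / marginal(x), where marginal(x) = Σ_j π_j·f_j(x).
Component likelihoods at x = 13 conforming items out of 21:
  L_A = C(21,13)·0.33^13·0.67^8 = 203490·5.50404e-07·0.0406068 = 0.00454802
  L_B = C(21,13)·0.41^13·0.59^8 = 203490·9.25103e-06·0.014683 = 0.0276407
  L_C = C(21,13)·0.61^13·0.39^8 = 203490·0.00161915·0.000535201 = 0.176339
  L_D = C(21,13)·0.83^13·0.17^8 = 203490·0.0887187·6.97576e-07 = 0.0125936
Weight by the priors:
  π_A·L_A = 0.32 × 0.00454802 = 0.00145537
  π_B·L_B = 0.13 × 0.0276407 = 0.00359329
  π_C·L_C = 0.26 × 0.176339 = 0.0458481
  π_D·L_D = 0.29 × 0.0125936 = 0.00365214
Normaliser: 0.00145537 + 0.00359329 + 0.0458481 + 0.00365214 = 0.0545489
P(Process B | the observation) = 0.00359329 / 0.0545489 ≈ 0.066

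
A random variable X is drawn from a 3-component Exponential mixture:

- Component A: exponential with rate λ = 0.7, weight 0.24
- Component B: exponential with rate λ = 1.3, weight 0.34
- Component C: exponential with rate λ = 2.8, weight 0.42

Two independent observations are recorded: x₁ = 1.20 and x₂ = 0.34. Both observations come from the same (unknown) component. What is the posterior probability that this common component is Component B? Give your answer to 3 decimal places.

Apply Bayes' rule: the posterior for each component is proportional to its prior times its likelihood at x.
Since both observations come from the same component, the likelihood for component k is f_k(x₁)·f_k(x₂).
  L_A = [0.302197] × [0.551742] = 0.166735
  L_B = [0.273177] × [0.835575] = 0.22826
  L_C = [0.0972587] × [1.08071] = 0.105109
Weight by the priors:
  P(Z=A)·L_A = 0.24 × 0.166735 = 0.0400164
  P(Z=B)·L_B = 0.34 × 0.22826 = 0.0776083
  P(Z=C)·L_C = 0.42 × 0.105109 = 0.0441456
Denominator: 0.0400164 + 0.0776083 + 0.0441456 = 0.16177
P(Component B | x₁, x₂) = 0.0776083 / 0.16177 ≈ 0.480

0.480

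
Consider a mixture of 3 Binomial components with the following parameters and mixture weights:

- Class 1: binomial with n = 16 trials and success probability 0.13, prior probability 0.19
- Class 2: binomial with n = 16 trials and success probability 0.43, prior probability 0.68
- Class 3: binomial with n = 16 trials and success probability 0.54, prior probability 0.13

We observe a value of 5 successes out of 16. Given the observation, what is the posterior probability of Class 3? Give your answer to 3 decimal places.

0.050

P(component k | x) = π_k·f_k(x) / marginal(x), where marginal(x) = Σ_j π_j·f_j(x).
Evaluate each component's likelihood at the observed value:
  f_1 = C(16,5)·0.13^5·0.87^11 = 4368·3.71293e-05·0.216128 = 0.0350519
  f_2 = C(16,5)·0.43^5·0.57^11 = 4368·0.0147008·0.00206359 = 0.13251
  f_3 = C(16,5)·0.54^5·0.46^11 = 4368·0.0459165·0.000195135 = 0.039137
Multiply by the mixture weights:
  π_1·f_1 = 0.19 × 0.0350519 = 0.00665985
  π_2·f_2 = 0.68 × 0.13251 = 0.0901067
  π_3·f_3 = 0.13 × 0.039137 = 0.00508781
Denominator: 0.00665985 + 0.0901067 + 0.00508781 = 0.101854
Responsibility of Class 3: 0.00508781 / 0.101854 ≈ 0.050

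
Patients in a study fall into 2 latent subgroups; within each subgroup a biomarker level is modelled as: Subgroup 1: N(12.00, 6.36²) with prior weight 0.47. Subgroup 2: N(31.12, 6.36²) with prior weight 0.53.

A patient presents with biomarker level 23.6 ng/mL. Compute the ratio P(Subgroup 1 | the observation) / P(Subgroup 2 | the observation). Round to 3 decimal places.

0.338

Posterior odds = (P(Z=i) f_i(x)) / (P(Z=j) f_j(x)); the normalising sum cancels.
Evaluate each component's likelihood at the observed value:
  p_1 = (1/(6.36·√(2π)))·exp(−(23.6−12.00)²/(2·6.36²)) = 0.062727·exp(-1.66330) = 0.0118875
  p_2 = (1/(6.36·√(2π)))·exp(−(23.6−31.12)²/(2·6.36²)) = 0.062727·exp(-0.69902) = 0.0311796
0.00558711 / 0.0165252 ≈ 0.338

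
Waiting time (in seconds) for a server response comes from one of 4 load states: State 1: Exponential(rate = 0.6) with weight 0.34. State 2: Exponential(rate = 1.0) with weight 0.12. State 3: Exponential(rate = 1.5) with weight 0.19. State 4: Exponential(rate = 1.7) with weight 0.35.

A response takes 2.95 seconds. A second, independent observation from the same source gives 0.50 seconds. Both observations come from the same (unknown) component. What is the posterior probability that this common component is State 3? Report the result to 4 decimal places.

By Bayes' theorem, P(k | x) = w_k f_k(x) / Σ_j w_j f_j(x).
Since both observations come from the same component, the likelihood for component k is f_k(x₁)·f_k(x₂).
  f_1 = [0.1022] × [0.444491] = 0.0454269
  f_2 = [0.0523397] × [0.606531] = 0.0317456
  f_3 = [0.0179613] × [0.70855] = 0.0127265
  f_4 = [0.011284] × [0.726605] = 0.008199
Multiply by the mixture weights:
  w_1·f_1 = 0.34 × 0.0454269 = 0.0154451
  w_2·f_2 = 0.12 × 0.0317456 = 0.00380948
  w_3·f_3 = 0.19 × 0.0127265 = 0.00241803
  w_4·f_4 = 0.35 × 0.008199 = 0.00286965
Normaliser: 0.0154451 + 0.00380948 + 0.00241803 + 0.00286965 = 0.0245423
P(State 3 | data) ≈ 0.0985

0.0985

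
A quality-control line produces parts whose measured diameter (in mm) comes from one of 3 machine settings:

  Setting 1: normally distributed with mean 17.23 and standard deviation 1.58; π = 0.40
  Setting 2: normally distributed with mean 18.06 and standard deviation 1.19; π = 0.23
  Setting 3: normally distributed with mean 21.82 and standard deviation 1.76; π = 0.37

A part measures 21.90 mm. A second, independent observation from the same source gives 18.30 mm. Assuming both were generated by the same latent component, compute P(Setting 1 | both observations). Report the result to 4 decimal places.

0.0867

Apply Bayes' rule: the posterior for each component is proportional to its prior times its likelihood at x.
Since both observations come from the same component, the likelihood for component k is f_k(x₁)·f_k(x₂).
  L_1 = [0.00320055] × [0.200754] = 0.000642524
  L_2 = [0.00183758] × [0.328496] = 0.00060364
  L_3 = [0.226438] × [0.0306767] = 0.00694636
Weight by the priors:
  P(Z=1)·L_1 = 0.40 × 0.000642524 = 0.000257009
  P(Z=2)·L_2 = 0.23 × 0.00060364 = 0.000138837
  P(Z=3)·L_3 = 0.37 × 0.00694636 = 0.00257015
Marginal: 0.000257009 + 0.000138837 + 0.00257015 = 0.002966
P(Setting 1 | x₁, x₂) = 0.000257009 / 0.002966 ≈ 0.0867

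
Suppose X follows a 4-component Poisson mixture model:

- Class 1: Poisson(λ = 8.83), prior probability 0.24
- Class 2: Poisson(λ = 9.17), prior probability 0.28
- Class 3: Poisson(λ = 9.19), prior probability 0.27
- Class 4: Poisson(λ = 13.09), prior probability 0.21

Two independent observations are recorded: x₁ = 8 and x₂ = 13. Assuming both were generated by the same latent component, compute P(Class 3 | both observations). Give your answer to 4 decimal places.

By Bayes' theorem, P(k | x) = P(Z=k) f_k(x) / Σ_j P(Z=j) f_j(x).
Since both observations come from the same component, the likelihood for component k is f_k(x₁)·f_k(x₂).
  p_1 = [0.134074] × [0.0466003] = 0.00624789
  p_2 = [0.129108] × [0.0542052] = 0.00699833
  p_3 = [0.128777] × [0.0546582] = 0.0070387
  p_4 = [0.0441654] × [0.109906] = 0.00485403
Weight by the priors:
  P(Z=1)·p_1 = 0.24 × 0.00624789 = 0.00149949
  P(Z=2)·p_2 = 0.28 × 0.00699833 = 0.00195953
  P(Z=3)·p_3 = 0.27 × 0.0070387 = 0.00190045
  P(Z=4)·p_4 = 0.21 × 0.00485403 = 0.00101935
Normaliser: 0.00149949 + 0.00195953 + 0.00190045 + 0.00101935 = 0.00637882
P(Class 3 | x₁, x₂) ≈ 0.2979

0.2979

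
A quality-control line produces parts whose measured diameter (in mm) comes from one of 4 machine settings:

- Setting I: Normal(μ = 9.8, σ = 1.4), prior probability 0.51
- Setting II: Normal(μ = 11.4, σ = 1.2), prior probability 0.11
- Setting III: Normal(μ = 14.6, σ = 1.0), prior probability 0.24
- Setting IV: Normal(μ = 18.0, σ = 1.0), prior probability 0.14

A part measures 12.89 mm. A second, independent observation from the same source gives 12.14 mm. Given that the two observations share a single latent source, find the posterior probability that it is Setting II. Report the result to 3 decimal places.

Apply Bayes' rule: the posterior for each component is proportional to its prior times its likelihood at x.
Since both observations come from the same component, the likelihood for component k is f_k(x₁)·f_k(x₂).
  L_I = [0.0249433] × [0.0704926] = 0.00175832
  L_II = [0.153796] × [0.274886] = 0.0422764
  L_III = [0.0924591] × [0.0193563] = 0.00178966
  L_IV = [8.52589e-07] × [1.39367e-08] = 1.18823e-14
Unnormalised posteriors:
  w_I·L_I = 0.51 × 0.00175832 = 0.000896742
  w_II·L_II = 0.11 × 0.0422764 = 0.0046504
  w_III·L_III = 0.24 × 0.00178966 = 0.000429519
  w_IV·L_IV = 0.14 × 1.18823e-14 = 1.66352e-15
Sum: 0.000896742 + 0.0046504 + 0.000429519 + 1.66352e-15 = 0.00597666
Responsibility of Setting II: 0.0046504 / 0.00597666 ≈ 0.778

0.778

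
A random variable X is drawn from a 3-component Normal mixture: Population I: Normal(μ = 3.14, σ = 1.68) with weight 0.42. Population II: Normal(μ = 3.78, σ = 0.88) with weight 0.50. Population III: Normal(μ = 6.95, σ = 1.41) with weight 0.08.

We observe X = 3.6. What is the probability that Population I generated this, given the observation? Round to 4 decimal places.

0.3008

Apply Bayes' rule: the posterior for each component is proportional to its prior times its likelihood at x.
Component likelihoods at x = 3.6:
  L_I = (1/(1.68·√(2π)))·exp(−(3.6−3.14)²/(2·1.68²)) = 0.237466·exp(-0.03749) = 0.228729
  L_II = (1/(0.88·√(2π)))·exp(−(3.6−3.78)²/(2·0.88²)) = 0.453344·exp(-0.02092) = 0.443958
  L_III = (1/(1.41·√(2π)))·exp(−(3.6−6.95)²/(2·1.41²)) = 0.282938·exp(-2.82242) = 0.016824
Unnormalised posteriors:
  π_I·L_I = 0.42 × 0.228729 = 0.0960661
  π_II·L_II = 0.50 × 0.443958 = 0.221979
  π_III·L_III = 0.08 × 0.016824 = 0.00134592
Evidence: 0.0960661 + 0.221979 + 0.00134592 = 0.319391
P(Population I | the observation) = 0.0960661 / 0.319391 ≈ 0.3008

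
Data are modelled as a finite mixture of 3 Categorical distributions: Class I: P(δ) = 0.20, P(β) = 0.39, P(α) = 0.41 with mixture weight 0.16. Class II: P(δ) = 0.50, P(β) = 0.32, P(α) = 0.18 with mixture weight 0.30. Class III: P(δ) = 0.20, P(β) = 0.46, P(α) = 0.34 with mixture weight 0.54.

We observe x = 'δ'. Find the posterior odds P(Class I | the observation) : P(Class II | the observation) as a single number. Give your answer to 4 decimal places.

The posterior odds equal the prior odds times the likelihood ratio: (P(Z=i)/P(Z=j))·(f_i(x)/f_j(x)).
Categorical probabilities:
  p_I = P(δ | comp) = 0.20
  p_II = P(δ | comp) = 0.50
  p_III = P(δ | comp) = 0.20
Posterior odds = (P(Z=I)·p_I) / (P(Z=II)·p_II) = (0.16·0.2) / (0.30·0.5) = 0.032 / 0.15 ≈ 0.2133

0.2133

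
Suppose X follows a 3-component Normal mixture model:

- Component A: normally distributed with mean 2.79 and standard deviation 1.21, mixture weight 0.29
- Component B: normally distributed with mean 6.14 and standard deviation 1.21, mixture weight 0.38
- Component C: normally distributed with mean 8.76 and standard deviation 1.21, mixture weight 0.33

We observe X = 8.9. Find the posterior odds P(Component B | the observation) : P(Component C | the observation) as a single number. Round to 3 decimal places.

0.086

Since P(k|x) ∝ π_k f_k(x), the posterior odds are π_i f_i(x) / (π_j f_j(x)).
Normal densities:
  f_A = (1/(1.21·√(2π)))·exp(−(8.9−2.79)²/(2·1.21²)) = 0.329704·exp(-12.74916) = 9.57709e-07
  f_B = (1/(1.21·√(2π)))·exp(−(8.9−6.14)²/(2·1.21²)) = 0.329704·exp(-2.60146) = 0.0244526
  f_C = (1/(1.21·√(2π)))·exp(−(8.9−8.76)²/(2·1.21²)) = 0.329704·exp(-0.00669) = 0.327505
Odds = (0.38/0.33) × (0.0244526/0.327505) = 1.15152 × 0.0746632 ≈ 0.086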